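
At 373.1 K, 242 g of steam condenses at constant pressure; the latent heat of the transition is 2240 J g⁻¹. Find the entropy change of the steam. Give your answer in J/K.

ΔS = -1450 J/K

Heat released by the substance: Q = −mL = −242 × 2240 = −542080 J.
At constant T, ΔS = Q_rev/T = −542080 / 373.1 = -1450 J/K.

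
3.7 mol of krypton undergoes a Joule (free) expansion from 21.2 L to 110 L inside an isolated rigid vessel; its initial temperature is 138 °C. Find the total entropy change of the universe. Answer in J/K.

For an ideal gas in free expansion Q = 0 and W = 0, so T is unchanged.
Entropy is a state function; using a reversible isothermal path, ΔS_gas = nR ln(V₂/V₁) = 3.7 × 8.314 × ln(110/21.2) = 50.6 J/K.
The insulated surroundings exchange no heat, so ΔS_surr = 0 and ΔS_universe = ΔS_gas.

ΔS_universe = 50.6 J/K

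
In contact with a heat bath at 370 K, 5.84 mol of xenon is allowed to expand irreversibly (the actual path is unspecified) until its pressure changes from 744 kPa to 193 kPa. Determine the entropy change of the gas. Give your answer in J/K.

Entropy is a state function, so ΔS_gas depends only on the end states.
For an isothermal ideal gas ΔS_gas = nR ln(P₁/P₂) = 5.84 × 8.314 × ln(744/193) = 65.5 J/K.

ΔS_gas = 65.5 J/K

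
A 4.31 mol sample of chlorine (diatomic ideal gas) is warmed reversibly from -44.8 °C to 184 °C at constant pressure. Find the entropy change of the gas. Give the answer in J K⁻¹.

ΔS = 87.1 J/K

In kelvin: T₁ = 228.35 K, T₂ = 457.15 K. At constant pressure, ΔS = nC_p ln(T₂/T₁) with C_p = 7R/2 = 29.1 J mol⁻¹ K⁻¹.
ΔS = 4.31 × 29.1 × ln(457.15/228.35) = 87.1 J/K.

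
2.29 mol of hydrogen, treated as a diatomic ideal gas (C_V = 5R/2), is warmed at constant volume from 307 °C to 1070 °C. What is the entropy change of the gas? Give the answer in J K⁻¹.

In kelvin: T₁ = 580.15 K, T₂ = 1343.15 K. At constant volume, ΔS = nC_V ln(T₂/T₁) with C_V = 5R/2 = 20.79 J mol⁻¹ K⁻¹.
ΔS = 2.29 × 20.79 × ln(1343.15/580.15) = 40 J/K.

ΔS = 40 J/K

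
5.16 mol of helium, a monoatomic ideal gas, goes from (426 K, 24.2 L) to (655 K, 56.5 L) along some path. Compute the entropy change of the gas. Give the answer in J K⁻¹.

Entropy is a state function: ΔS = nC_V ln(T₂/T₁) + nR ln(V₂/V₁), with C_V = 3R/2 = 12.47 J mol⁻¹ K⁻¹ for a monoatomic ideal gas.
ΔS = 5.16 × [12.47 × ln(655/426) + 8.314 × ln(56.5/24.2)] = 64.1 J/K.

ΔS = 64.1 J/K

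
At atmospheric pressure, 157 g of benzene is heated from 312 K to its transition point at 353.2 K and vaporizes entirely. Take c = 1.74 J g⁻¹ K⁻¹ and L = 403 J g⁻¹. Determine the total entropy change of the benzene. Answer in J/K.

Warming step: ΔS₁ = m c ln(T_tr/T_i) = 157 × 1.74 × ln(353.2/312) = 33.88 J/K.
Phase change: ΔS₂ = +mL/T_tr = 157 × 403 / 353.2 = 179.1 J/K.
ΔS_total = (33.88) + (179.1) = 213 J/K.

ΔS = 213 J/K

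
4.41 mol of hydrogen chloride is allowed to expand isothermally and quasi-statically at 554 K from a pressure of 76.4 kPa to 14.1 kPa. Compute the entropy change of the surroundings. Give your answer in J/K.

For an isothermal ideal gas ΔS_gas = nR ln(P₁/P₂) = 4.41 × 8.314 × ln(76.4/14.1) = 62 J/K.
The process is reversible, so ΔS_surr = −ΔS_gas = -62 J/K and ΔS_universe = 0.

ΔS_surr = -62 J/K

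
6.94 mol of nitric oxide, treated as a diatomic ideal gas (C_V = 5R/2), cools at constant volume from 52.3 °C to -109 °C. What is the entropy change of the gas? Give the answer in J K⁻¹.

ΔS = -98.7 J/K

In kelvin: T₁ = 325.45 K, T₂ = 164.15 K. At constant volume, ΔS = nC_V ln(T₂/T₁) with C_V = 5R/2 = 20.79 J mol⁻¹ K⁻¹.
ΔS = 6.94 × 20.79 × ln(164.15/325.45) = -98.7 J/K.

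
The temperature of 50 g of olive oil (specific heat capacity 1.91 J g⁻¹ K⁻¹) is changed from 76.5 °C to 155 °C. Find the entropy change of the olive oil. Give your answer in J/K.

ΔS = 19.3 J/K

In kelvin: T₁ = 349.65 K, T₂ = 428.15 K. ΔS = ∫dQ_rev/T = m c ln(T₂/T₁) = 50 × 1.91 × ln(428.15/349.65) = 19.3 J/K.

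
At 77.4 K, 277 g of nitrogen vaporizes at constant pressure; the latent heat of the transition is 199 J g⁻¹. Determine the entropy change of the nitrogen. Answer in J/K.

ΔS = 712 J/K

Heat absorbed by the substance: Q = mL = 277 × 199 = 55123 J.
At constant T, ΔS = Q_rev/T = 55123 / 77.4 = 712 J/K.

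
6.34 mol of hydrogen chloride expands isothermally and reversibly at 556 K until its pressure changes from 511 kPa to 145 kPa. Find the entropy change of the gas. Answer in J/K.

For an isothermal ideal gas ΔS_gas = nR ln(P₁/P₂) = 6.34 × 8.314 × ln(511/145) = 66.4 J/K.

ΔS_gas = 66.4 J/K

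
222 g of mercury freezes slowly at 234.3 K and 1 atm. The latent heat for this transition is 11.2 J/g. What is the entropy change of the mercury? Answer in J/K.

Heat released by the substance: Q = −mL = −222 × 11.2 = −2486.4 J.
At constant T, ΔS = Q_rev/T = −2486.4 / 234.3 = -10.6 J/K.

ΔS = -10.6 J/K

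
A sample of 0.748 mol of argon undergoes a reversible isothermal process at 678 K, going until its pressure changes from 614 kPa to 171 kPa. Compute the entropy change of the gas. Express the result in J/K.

ΔS_gas = 7.95 J/K

For an isothermal ideal gas ΔS_gas = nR ln(P₁/P₂) = 0.748 × 8.314 × ln(614/171) = 7.95 J/K.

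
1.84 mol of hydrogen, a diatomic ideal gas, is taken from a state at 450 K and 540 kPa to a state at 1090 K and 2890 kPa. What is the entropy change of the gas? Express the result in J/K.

ΔS = 21.7 J/K

ΔS = nC_p ln(T₂/T₁) − nR ln(P₂/P₁), with C_p = 7R/2 = 29.1 J mol⁻¹ K⁻¹ for a diatomic ideal gas.
ΔS = 1.84 × [29.1 × ln(1090/450) − 8.314 × ln(2890/540)] = 21.7 J/K.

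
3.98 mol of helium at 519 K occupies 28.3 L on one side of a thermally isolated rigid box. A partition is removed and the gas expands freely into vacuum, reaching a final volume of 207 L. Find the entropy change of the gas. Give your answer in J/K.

ΔS_gas = 65.8 J/K

No heat is exchanged and no work is done, so the ideal-gas temperature stays constant.
Entropy is a state function; using a reversible isothermal path, ΔS_gas = nR ln(V₂/V₁) = 3.98 × 8.314 × ln(207/28.3) = 65.8 J/K.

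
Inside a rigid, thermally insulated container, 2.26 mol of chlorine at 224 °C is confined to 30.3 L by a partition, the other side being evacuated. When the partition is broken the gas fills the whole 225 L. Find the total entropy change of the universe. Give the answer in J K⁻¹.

ΔS_universe = 37.7 J/K

No heat is exchanged and no work is done, so the ideal-gas temperature stays constant.
Entropy is a state function; using a reversible isothermal path, ΔS_gas = nR ln(V₂/V₁) = 2.26 × 8.314 × ln(225/30.3) = 37.7 J/K.
The insulated surroundings exchange no heat, so ΔS_surr = 0 and ΔS_universe = ΔS_gas.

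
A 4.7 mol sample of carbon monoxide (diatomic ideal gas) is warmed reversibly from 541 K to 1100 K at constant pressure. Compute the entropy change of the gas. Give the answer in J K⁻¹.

ΔS = 97.1 J/K

At constant pressure, ΔS = nC_p ln(T₂/T₁) with C_p = 7R/2 = 29.1 J mol⁻¹ K⁻¹.
ΔS = 4.7 × 29.1 × ln(1100/541) = 97.1 J/K.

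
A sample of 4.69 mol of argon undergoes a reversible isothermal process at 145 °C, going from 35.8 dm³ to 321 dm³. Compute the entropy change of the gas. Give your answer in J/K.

For an isothermal ideal gas ΔS_gas = nR ln(V₂/V₁) = 4.69 × 8.314 × ln(321/35.8) = 85.5 J/K.

ΔS_gas = 85.5 J/K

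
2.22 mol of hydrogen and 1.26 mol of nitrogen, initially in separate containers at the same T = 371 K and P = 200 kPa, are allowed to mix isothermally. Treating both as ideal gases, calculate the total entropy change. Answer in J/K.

Mole fractions: x_A = 2.22/3.48 = 0.638, x_B = 0.362.
ΔS_mix = −R(n_A ln x_A + n_B ln x_B) = −8.314 × (2.22 ln 0.638 + 1.26 ln 0.362) = 18.9 J/K.

ΔS_mix = 18.9 J/K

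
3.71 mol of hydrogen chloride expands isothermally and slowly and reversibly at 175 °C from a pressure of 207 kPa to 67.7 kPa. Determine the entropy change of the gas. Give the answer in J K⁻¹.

ΔS_gas = 34.5 J/K

For an isothermal ideal gas ΔS_gas = nR ln(P₁/P₂) = 3.71 × 8.314 × ln(207/67.7) = 34.5 J/K.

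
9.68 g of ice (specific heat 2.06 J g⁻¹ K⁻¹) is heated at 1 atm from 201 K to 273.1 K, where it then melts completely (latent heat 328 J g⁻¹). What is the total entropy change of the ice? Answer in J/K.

Warming step: ΔS₁ = m c ln(T_tr/T_i) = 9.68 × 2.06 × ln(273.1/201) = 6.113 J/K.
Phase change: ΔS₂ = +mL/T_tr = 9.68 × 328 / 273.1 = 11.63 J/K.
ΔS_total = (6.113) + (11.63) = 17.7 J/K.

ΔS = 17.7 J/K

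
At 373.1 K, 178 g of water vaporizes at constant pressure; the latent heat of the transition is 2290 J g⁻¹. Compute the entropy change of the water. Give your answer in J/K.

ΔS = 1090 J/K

Heat absorbed by the substance: Q = mL = 178 × 2290 = 407620 J.
At constant T, ΔS = Q_rev/T = 407620 / 373.1 = 1090 J/K.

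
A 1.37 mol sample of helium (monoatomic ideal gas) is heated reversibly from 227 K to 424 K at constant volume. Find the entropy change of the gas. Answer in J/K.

ΔS = 10.7 J/K

At constant volume, ΔS = nC_V ln(T₂/T₁) with C_V = 3R/2 = 12.47 J mol⁻¹ K⁻¹.
ΔS = 1.37 × 12.47 × ln(424/227) = 10.7 J/K.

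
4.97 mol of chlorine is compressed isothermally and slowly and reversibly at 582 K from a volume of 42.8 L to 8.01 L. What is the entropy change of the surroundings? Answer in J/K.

ΔS_surr = 69.2 J/K

For an isothermal ideal gas ΔS_gas = nR ln(V₂/V₁) = 4.97 × 8.314 × ln(8.01/42.8) = -69.2 J/K.
The process is reversible, so ΔS_surr = −ΔS_gas = 69.2 J/K and ΔS_universe = 0.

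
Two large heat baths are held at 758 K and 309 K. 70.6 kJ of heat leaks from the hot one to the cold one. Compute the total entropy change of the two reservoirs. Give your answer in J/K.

ΔS_total = 135 J/K

ΔS_hot = −Q/T_H = −70600/758 = -93.14 J/K and ΔS_cold = +Q/T_C = 70600/309 = 228.5 J/K.
ΔS_total = -93.14 + 228.5 = 135 J/K, positive as the second law requires.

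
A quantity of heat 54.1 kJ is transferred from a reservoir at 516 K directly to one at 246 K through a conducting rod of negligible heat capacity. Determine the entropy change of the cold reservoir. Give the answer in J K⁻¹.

The cold reservoir gains heat Q, so ΔS_cold = +Q/T_C = 54100/246 = 220 J/K.

ΔS_cold = 220 J/K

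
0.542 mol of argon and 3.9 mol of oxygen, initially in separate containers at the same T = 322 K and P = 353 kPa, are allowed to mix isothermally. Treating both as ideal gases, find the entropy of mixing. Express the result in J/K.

Mole fractions: x_A = 0.542/4.44 = 0.122, x_B = 0.878.
ΔS_mix = −R(n_A ln x_A + n_B ln x_B) = −8.314 × (0.542 ln 0.122 + 3.9 ln 0.878) = 13.7 J/K.

ΔS_mix = 13.7 J/K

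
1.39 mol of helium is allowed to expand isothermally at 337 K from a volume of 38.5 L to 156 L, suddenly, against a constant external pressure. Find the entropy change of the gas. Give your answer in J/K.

Entropy is a state function, so ΔS_gas depends only on the end states.
For an isothermal ideal gas ΔS_gas = nR ln(V₂/V₁) = 1.39 × 8.314 × ln(156/38.5) = 16.2 J/K.

ΔS_gas = 16.2 J/K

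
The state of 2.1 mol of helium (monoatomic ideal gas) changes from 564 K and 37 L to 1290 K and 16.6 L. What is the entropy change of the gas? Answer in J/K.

ΔS = 7.67 J/K

Entropy is a state function: ΔS = nC_V ln(T₂/T₁) + nR ln(V₂/V₁), with C_V = 3R/2 = 12.47 J mol⁻¹ K⁻¹ for a monoatomic ideal gas.
ΔS = 2.1 × [12.47 × ln(1290/564) + 8.314 × ln(16.6/37)] = 7.67 J/K.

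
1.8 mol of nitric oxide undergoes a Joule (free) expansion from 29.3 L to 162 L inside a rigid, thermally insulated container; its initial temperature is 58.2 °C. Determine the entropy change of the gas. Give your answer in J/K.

No heat is exchanged and no work is done, so the ideal-gas temperature stays constant.
Entropy is a state function; using a reversible isothermal path, ΔS_gas = nR ln(V₂/V₁) = 1.8 × 8.314 × ln(162/29.3) = 25.6 J/K.

ΔS_gas = 25.6 J/K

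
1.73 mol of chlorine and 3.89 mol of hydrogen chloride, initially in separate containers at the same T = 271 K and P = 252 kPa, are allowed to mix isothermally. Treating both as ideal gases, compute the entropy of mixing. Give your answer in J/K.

Mole fractions: x_A = 1.73/5.62 = 0.308, x_B = 0.692.
ΔS_mix = −R(n_A ln x_A + n_B ln x_B) = −8.314 × (1.73 ln 0.308 + 3.89 ln 0.692) = 28.8 J/K.

ΔS_mix = 28.8 J/K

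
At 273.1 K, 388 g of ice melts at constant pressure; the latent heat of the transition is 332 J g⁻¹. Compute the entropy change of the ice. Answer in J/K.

ΔS = 472 J/K

Heat absorbed by the substance: Q = mL = 388 × 332 = 128816 J.
At constant T, ΔS = Q_rev/T = 128816 / 273.1 = 472 J/K.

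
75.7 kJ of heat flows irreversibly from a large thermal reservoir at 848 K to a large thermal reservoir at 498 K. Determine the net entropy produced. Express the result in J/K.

ΔS_hot = −Q/T_H = −75700/848 = -89.27 J/K and ΔS_cold = +Q/T_C = 75700/498 = 152 J/K.
ΔS_total = -89.27 + 152 = 62.7 J/K, positive as the second law requires.

ΔS_total = 62.7 J/K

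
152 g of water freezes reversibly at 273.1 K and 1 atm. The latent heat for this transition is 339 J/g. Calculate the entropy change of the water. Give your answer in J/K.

Heat released by the substance: Q = −mL = −152 × 339 = −51528 J.
At constant T, ΔS = Q_rev/T = −51528 / 273.1 = -189 J/K.

ΔS = -189 J/K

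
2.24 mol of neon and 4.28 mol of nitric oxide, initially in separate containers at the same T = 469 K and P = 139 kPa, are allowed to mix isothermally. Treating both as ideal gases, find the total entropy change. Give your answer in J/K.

Mole fractions: x_A = 2.24/6.52 = 0.344, x_B = 0.656.
ΔS_mix = −R(n_A ln x_A + n_B ln x_B) = −8.314 × (2.24 ln 0.344 + 4.28 ln 0.656) = 34.9 J/K.

ΔS_mix = 34.9 J/K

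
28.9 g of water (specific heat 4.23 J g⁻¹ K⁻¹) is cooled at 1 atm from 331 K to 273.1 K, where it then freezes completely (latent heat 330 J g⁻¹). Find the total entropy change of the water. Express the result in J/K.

ΔS = -58.4 J/K

Cooling step: ΔS₁ = m c ln(T_tr/T_i) = 28.9 × 4.23 × ln(273.1/331) = -23.51 J/K.
Phase change: ΔS₂ = −mL/T_tr = −28.9 × 330 / 273.1 = -34.92 J/K.
ΔS_total = (-23.51) + (-34.92) = -58.4 J/K.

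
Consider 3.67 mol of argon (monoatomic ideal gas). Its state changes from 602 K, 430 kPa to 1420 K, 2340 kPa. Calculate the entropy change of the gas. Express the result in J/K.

ΔS = nC_p ln(T₂/T₁) − nR ln(P₂/P₁), with C_p = 5R/2 = 20.79 J mol⁻¹ K⁻¹ for a monoatomic ideal gas.
ΔS = 3.67 × [20.79 × ln(1420/602) − 8.314 × ln(2340/430)] = 13.8 J/K.

ΔS = 13.8 J/K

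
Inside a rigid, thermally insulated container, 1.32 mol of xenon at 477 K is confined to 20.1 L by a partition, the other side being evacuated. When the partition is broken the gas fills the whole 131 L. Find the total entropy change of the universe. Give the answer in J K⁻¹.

ΔS_universe = 20.6 J/K

For an ideal gas in free expansion Q = 0 and W = 0, so T is unchanged.
Entropy is a state function; using a reversible isothermal path, ΔS_gas = nR ln(V₂/V₁) = 1.32 × 8.314 × ln(131/20.1) = 20.6 J/K.
The insulated surroundings exchange no heat, so ΔS_surr = 0 and ΔS_universe = ΔS_gas.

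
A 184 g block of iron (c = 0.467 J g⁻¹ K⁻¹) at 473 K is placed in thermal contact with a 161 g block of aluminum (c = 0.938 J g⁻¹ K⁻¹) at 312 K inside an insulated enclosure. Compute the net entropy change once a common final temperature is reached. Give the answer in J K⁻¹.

ΔS_total = 4.89 J/K

Energy balance: T_f = (m₁c₁T₁ + m₂c₂T₂)/(m₁c₁ + m₂c₂) = 370.39 K.
ΔS₁ = m₁c₁ ln(T_f/T₁) = 85.928 × ln(370.39/473) = -21.014 J/K.
ΔS₂ = m₂c₂ ln(T_f/T₂) = 151.018 × ln(370.39/312) = 25.906 J/K.
ΔS_total = -21.014 + 25.906 = 4.89 J/K.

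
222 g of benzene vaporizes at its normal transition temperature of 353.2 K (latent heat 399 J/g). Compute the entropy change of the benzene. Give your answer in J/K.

Heat absorbed by the substance: Q = mL = 222 × 399 = 88578 J.
At constant T, ΔS = Q_rev/T = 88578 / 353.2 = 251 J/K.

ΔS = 251 J/K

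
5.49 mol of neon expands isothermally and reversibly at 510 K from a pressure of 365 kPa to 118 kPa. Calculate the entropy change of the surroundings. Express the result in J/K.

ΔS_surr = -51.5 J/K

For an isothermal ideal gas ΔS_gas = nR ln(P₁/P₂) = 5.49 × 8.314 × ln(365/118) = 51.5 J/K.
The process is reversible, so ΔS_surr = −ΔS_gas = -51.5 J/K and ΔS_universe = 0.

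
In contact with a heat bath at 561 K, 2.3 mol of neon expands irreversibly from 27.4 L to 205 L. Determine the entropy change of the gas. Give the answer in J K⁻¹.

Entropy is a state function, so ΔS_gas depends only on the end states.
For an isothermal ideal gas ΔS_gas = nR ln(V₂/V₁) = 2.3 × 8.314 × ln(205/27.4) = 38.5 J/K.

ΔS_gas = 38.5 J/K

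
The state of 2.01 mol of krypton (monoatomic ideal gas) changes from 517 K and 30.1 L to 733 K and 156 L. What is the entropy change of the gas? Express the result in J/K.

Entropy is a state function: ΔS = nC_V ln(T₂/T₁) + nR ln(V₂/V₁), with C_V = 3R/2 = 12.47 J mol⁻¹ K⁻¹ for a monoatomic ideal gas.
ΔS = 2.01 × [12.47 × ln(733/517) + 8.314 × ln(156/30.1)] = 36.2 J/K.

ΔS = 36.2 J/K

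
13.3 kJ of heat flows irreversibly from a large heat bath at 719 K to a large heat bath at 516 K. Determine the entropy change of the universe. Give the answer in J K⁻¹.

ΔS_hot = −Q/T_H = −13300/719 = -18.5 J/K and ΔS_cold = +Q/T_C = 13300/516 = 25.78 J/K.
ΔS_total = -18.5 + 25.78 = 7.28 J/K, positive as the second law requires.

ΔS_total = 7.28 J/K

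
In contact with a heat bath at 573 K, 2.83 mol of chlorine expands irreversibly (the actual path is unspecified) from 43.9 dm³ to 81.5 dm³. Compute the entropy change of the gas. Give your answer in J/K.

Entropy is a state function, so ΔS_gas depends only on the end states.
For an isothermal ideal gas ΔS_gas = nR ln(V₂/V₁) = 2.83 × 8.314 × ln(81.5/43.9) = 14.6 J/K.

ΔS_gas = 14.6 J/K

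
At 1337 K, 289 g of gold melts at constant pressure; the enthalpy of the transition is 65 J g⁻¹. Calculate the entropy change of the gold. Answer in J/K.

ΔS = 14.1 J/K

Heat absorbed by the substance: Q = mL = 289 × 65 = 18785 J.
At constant T, ΔS = Q_rev/T = 18785 / 1337 = 14.1 J/K.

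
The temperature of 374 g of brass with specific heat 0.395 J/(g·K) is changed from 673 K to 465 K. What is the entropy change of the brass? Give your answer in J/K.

ΔS = -54.6 J/K

ΔS = ∫dQ_rev/T = m c ln(T₂/T₁) = 374 × 0.395 × ln(465/673) = -54.6 J/K.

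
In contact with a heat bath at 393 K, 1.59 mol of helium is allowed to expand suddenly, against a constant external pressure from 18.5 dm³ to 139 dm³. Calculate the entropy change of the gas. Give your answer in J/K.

ΔS_gas = 26.7 J/K

Entropy is a state function, so ΔS_gas depends only on the end states.
For an isothermal ideal gas ΔS_gas = nR ln(V₂/V₁) = 1.59 × 8.314 × ln(139/18.5) = 26.7 J/K.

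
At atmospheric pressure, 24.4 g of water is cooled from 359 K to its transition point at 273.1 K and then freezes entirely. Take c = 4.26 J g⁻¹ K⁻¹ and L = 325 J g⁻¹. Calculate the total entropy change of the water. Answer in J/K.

Cooling step: ΔS₁ = m c ln(T_tr/T_i) = 24.4 × 4.26 × ln(273.1/359) = -28.43 J/K.
Phase change: ΔS₂ = −mL/T_tr = −24.4 × 325 / 273.1 = -29.04 J/K.
ΔS_total = (-28.43) + (-29.04) = -57.5 J/K.

ΔS = -57.5 J/K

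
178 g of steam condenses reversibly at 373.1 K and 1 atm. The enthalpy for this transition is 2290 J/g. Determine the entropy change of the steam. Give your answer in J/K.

ΔS = -1090 J/K

Heat released by the substance: Q = −mL = −178 × 2290 = −407620 J.
At constant T, ΔS = Q_rev/T = −407620 / 373.1 = -1090 J/K.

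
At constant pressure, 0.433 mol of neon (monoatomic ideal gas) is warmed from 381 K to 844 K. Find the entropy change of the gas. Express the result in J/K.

At constant pressure, ΔS = nC_p ln(T₂/T₁) with C_p = 5R/2 = 20.79 J mol⁻¹ K⁻¹.
ΔS = 0.433 × 20.79 × ln(844/381) = 7.16 J/K.

ΔS = 7.16 J/K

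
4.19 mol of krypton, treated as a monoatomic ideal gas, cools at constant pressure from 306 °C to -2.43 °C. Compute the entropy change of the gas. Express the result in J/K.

ΔS = -66.2 J/K

In kelvin: T₁ = 579.15 K, T₂ = 270.72 K. At constant pressure, ΔS = nC_p ln(T₂/T₁) with C_p = 5R/2 = 20.79 J mol⁻¹ K⁻¹.
ΔS = 4.19 × 20.79 × ln(270.72/579.15) = -66.2 J/K.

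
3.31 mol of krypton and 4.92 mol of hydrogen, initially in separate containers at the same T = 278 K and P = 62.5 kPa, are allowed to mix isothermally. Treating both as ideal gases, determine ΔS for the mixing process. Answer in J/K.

Mole fractions: x_A = 3.31/8.23 = 0.402, x_B = 0.598.
ΔS_mix = −R(n_A ln x_A + n_B ln x_B) = −8.314 × (3.31 ln 0.402 + 4.92 ln 0.598) = 46.1 J/K.

ΔS_mix = 46.1 J/K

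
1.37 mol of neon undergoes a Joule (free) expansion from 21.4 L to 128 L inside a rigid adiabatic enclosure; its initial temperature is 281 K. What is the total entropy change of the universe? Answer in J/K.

No heat is exchanged and no work is done, so the ideal-gas temperature stays constant.
Entropy is a state function; using a reversible isothermal path, ΔS_gas = nR ln(V₂/V₁) = 1.37 × 8.314 × ln(128/21.4) = 20.4 J/K.
The insulated surroundings exchange no heat, so ΔS_surr = 0 and ΔS_universe = ΔS_gas.

ΔS_universe = 20.4 J/K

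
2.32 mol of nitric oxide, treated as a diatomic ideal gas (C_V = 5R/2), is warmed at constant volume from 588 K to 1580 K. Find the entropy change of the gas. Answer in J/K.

At constant volume, ΔS = nC_V ln(T₂/T₁) with C_V = 5R/2 = 20.79 J mol⁻¹ K⁻¹.
ΔS = 2.32 × 20.79 × ln(1580/588) = 47.7 J/K.

ΔS = 47.7 J/K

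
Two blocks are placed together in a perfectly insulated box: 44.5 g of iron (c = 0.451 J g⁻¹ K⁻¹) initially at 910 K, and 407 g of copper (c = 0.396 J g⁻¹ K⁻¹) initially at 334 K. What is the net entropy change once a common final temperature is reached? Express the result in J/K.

ΔS_total = 11.6 J/K

Energy balance: T_f = (m₁c₁T₁ + m₂c₂T₂)/(m₁c₁ + m₂c₂) = 397.78 K.
ΔS₁ = m₁c₁ ln(T_f/T₁) = 20.0695 × ln(397.78/910) = -16.61 J/K.
ΔS₂ = m₂c₂ ln(T_f/T₂) = 161.172 × ln(397.78/334) = 28.17 J/K.
ΔS_total = -16.61 + 28.17 = 11.6 J/K.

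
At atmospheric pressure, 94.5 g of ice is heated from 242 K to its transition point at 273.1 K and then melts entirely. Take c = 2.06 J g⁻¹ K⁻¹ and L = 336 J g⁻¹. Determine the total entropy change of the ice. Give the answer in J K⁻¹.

Warming step: ΔS₁ = m c ln(T_tr/T_i) = 94.5 × 2.06 × ln(273.1/242) = 23.54 J/K.
Phase change: ΔS₂ = +mL/T_tr = 94.5 × 336 / 273.1 = 116.3 J/K.
ΔS_total = (23.54) + (116.3) = 140 J/K.

ΔS = 140 J/K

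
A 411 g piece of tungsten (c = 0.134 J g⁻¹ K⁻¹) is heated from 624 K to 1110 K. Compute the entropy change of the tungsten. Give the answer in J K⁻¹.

ΔS = 31.7 J/K

ΔS = ∫dQ_rev/T = m c ln(T₂/T₁) = 411 × 0.134 × ln(1110/624) = 31.7 J/K.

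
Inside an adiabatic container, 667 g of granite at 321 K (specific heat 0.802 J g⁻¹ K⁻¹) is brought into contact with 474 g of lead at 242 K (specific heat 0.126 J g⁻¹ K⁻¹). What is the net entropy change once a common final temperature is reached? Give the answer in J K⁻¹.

Energy balance: T_f = (m₁c₁T₁ + m₂c₂T₂)/(m₁c₁ + m₂c₂) = 313.07 K.
ΔS₁ = m₁c₁ ln(T_f/T₁) = 534.934 × ln(313.07/321) = -13.39 J/K.
ΔS₂ = m₂c₂ ln(T_f/T₂) = 59.724 × ln(313.07/242) = 15.38 J/K.
ΔS_total = -13.39 + 15.38 = 1.99 J/K.

ΔS_total = 1.99 J/K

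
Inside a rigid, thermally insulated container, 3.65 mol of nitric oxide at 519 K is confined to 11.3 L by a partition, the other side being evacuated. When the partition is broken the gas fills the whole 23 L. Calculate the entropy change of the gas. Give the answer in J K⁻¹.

ΔS_gas = 21.6 J/K

For an ideal gas in free expansion Q = 0 and W = 0, so T is unchanged.
Entropy is a state function; using a reversible isothermal path, ΔS_gas = nR ln(V₂/V₁) = 3.65 × 8.314 × ln(23/11.3) = 21.6 J/K.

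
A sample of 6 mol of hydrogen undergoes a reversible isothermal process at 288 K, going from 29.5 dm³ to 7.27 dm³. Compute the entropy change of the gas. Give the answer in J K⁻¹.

For an isothermal ideal gas ΔS_gas = nR ln(V₂/V₁) = 6 × 8.314 × ln(7.27/29.5) = -69.9 J/K.

ΔS_gas = -69.9 J/K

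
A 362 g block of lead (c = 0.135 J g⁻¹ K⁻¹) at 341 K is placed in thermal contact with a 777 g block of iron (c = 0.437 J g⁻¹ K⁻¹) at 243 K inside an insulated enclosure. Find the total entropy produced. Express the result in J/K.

Energy balance: T_f = (m₁c₁T₁ + m₂c₂T₂)/(m₁c₁ + m₂c₂) = 255.33 K.
ΔS₁ = m₁c₁ ln(T_f/T₁) = 48.87 × ln(255.33/341) = -14.14 J/K.
ΔS₂ = m₂c₂ ln(T_f/T₂) = 339.549 × ln(255.33/243) = 16.81 J/K.
ΔS_total = -14.14 + 16.81 = 2.67 J/K.

ΔS_total = 2.67 J/K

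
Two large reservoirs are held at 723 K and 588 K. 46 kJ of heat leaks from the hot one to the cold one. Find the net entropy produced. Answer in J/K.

ΔS_hot = −Q/T_H = −46000/723 = -63.62 J/K and ΔS_cold = +Q/T_C = 46000/588 = 78.23 J/K.
ΔS_total = -63.62 + 78.23 = 14.6 J/K, positive as the second law requires.

ΔS_total = 14.6 J/K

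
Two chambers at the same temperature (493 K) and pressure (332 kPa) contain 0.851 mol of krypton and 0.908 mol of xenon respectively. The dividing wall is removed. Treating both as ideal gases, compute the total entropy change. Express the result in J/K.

Mole fractions: x_A = 0.851/1.76 = 0.484, x_B = 0.516.
ΔS_mix = −R(n_A ln x_A + n_B ln x_B) = −8.314 × (0.851 ln 0.484 + 0.908 ln 0.516) = 10.1 J/K.

ΔS_mix = 10.1 J/K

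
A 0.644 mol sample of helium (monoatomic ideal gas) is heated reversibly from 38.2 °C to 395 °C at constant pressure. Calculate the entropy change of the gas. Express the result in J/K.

In kelvin: T₁ = 311.35 K, T₂ = 668.15 K. At constant pressure, ΔS = nC_p ln(T₂/T₁) with C_p = 5R/2 = 20.79 J mol⁻¹ K⁻¹.
ΔS = 0.644 × 20.79 × ln(668.15/311.35) = 10.2 J/K.

ΔS = 10.2 J/K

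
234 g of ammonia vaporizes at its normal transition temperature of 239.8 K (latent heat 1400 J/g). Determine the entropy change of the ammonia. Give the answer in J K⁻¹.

Heat absorbed by the substance: Q = mL = 234 × 1400 = 327600 J.
At constant T, ΔS = Q_rev/T = 327600 / 239.8 = 1370 J/K.

ΔS = 1370 J/K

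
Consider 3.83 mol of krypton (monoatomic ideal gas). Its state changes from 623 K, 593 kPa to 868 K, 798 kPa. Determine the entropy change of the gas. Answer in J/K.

ΔS = 16.9 J/K

ΔS = nC_p ln(T₂/T₁) − nR ln(P₂/P₁), with C_p = 5R/2 = 20.79 J mol⁻¹ K⁻¹ for a monoatomic ideal gas.
ΔS = 3.83 × [20.79 × ln(868/623) − 8.314 × ln(798/593)] = 16.9 J/K.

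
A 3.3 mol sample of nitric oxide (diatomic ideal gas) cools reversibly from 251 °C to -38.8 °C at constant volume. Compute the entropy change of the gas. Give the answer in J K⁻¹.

ΔS = -55.2 J/K

In kelvin: T₁ = 524.15 K, T₂ = 234.35 K. At constant volume, ΔS = nC_V ln(T₂/T₁) with C_V = 5R/2 = 20.79 J mol⁻¹ K⁻¹.
ΔS = 3.3 × 20.79 × ln(234.35/524.15) = -55.2 J/K.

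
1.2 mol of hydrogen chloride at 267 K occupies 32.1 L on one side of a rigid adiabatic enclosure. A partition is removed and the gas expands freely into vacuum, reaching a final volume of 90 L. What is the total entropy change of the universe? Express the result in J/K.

For an ideal gas in free expansion Q = 0 and W = 0, so T is unchanged.
Entropy is a state function; using a reversible isothermal path, ΔS_gas = nR ln(V₂/V₁) = 1.2 × 8.314 × ln(90/32.1) = 10.3 J/K.
The insulated surroundings exchange no heat, so ΔS_surr = 0 and ΔS_universe = ΔS_gas.

ΔS_universe = 10.3 J/K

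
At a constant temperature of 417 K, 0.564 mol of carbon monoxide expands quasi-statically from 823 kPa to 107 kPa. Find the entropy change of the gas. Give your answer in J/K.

ΔS_gas = 9.57 J/K

For an isothermal ideal gas ΔS_gas = nR ln(P₁/P₂) = 0.564 × 8.314 × ln(823/107) = 9.57 J/K.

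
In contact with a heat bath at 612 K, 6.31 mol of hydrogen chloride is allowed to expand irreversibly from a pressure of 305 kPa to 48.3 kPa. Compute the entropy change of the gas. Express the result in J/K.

Entropy is a state function, so ΔS_gas depends only on the end states.
For an isothermal ideal gas ΔS_gas = nR ln(P₁/P₂) = 6.31 × 8.314 × ln(305/48.3) = 96.7 J/K.

ΔS_gas = 96.7 J/K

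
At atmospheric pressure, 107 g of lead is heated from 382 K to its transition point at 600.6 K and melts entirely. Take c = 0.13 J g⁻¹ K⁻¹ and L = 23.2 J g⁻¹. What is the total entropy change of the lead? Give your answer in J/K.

Warming step: ΔS₁ = m c ln(T_tr/T_i) = 107 × 0.13 × ln(600.6/382) = 6.294 J/K.
Phase change: ΔS₂ = +mL/T_tr = 107 × 23.2 / 600.6 = 4.133 J/K.
ΔS_total = (6.294) + (4.133) = 10.4 J/K.

ΔS = 10.4 J/K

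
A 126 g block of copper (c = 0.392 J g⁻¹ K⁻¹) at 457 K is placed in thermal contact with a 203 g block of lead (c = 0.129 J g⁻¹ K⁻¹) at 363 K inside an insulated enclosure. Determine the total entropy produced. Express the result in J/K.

Energy balance: T_f = (m₁c₁T₁ + m₂c₂T₂)/(m₁c₁ + m₂c₂) = 424.43 K.
ΔS₁ = m₁c₁ ln(T_f/T₁) = 49.392 × ln(424.43/457) = -3.652 J/K.
ΔS₂ = m₂c₂ ln(T_f/T₂) = 26.187 × ln(424.43/363) = 4.094 J/K.
ΔS_total = -3.652 + 4.094 = 0.442 J/K.

ΔS_total = 0.442 J/K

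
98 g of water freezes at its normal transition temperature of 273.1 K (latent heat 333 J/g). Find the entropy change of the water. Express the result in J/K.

Heat released by the substance: Q = −mL = −98 × 333 = −32634 J.
At constant T, ΔS = Q_rev/T = −32634 / 273.1 = -119 J/K.

ΔS = -119 J/K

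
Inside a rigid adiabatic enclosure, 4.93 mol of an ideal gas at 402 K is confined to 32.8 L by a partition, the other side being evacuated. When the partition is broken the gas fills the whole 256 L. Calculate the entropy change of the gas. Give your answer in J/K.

ΔS_gas = 84.2 J/K

No heat is exchanged and no work is done, so the ideal-gas temperature stays constant.
Entropy is a state function; using a reversible isothermal path, ΔS_gas = nR ln(V₂/V₁) = 4.93 × 8.314 × ln(256/32.8) = 84.2 J/K.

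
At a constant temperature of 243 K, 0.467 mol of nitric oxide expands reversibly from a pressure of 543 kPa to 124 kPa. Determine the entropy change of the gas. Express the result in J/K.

For an isothermal ideal gas ΔS_gas = nR ln(P₁/P₂) = 0.467 × 8.314 × ln(543/124) = 5.73 J/K.

ΔS_gas = 5.73 J/K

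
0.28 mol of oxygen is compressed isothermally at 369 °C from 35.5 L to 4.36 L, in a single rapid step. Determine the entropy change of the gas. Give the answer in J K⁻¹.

ΔS_gas = -4.88 J/K

Entropy is a state function, so ΔS_gas depends only on the end states.
For an isothermal ideal gas ΔS_gas = nR ln(V₂/V₁) = 0.28 × 8.314 × ln(4.36/35.5) = -4.88 J/K.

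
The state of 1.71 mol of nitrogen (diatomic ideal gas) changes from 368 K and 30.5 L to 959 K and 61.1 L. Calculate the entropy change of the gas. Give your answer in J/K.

Entropy is a state function: ΔS = nC_V ln(T₂/T₁) + nR ln(V₂/V₁), with C_V = 5R/2 = 20.79 J mol⁻¹ K⁻¹ for a diatomic ideal gas.
ΔS = 1.71 × [20.79 × ln(959/368) + 8.314 × ln(61.1/30.5)] = 43.9 J/K.

ΔS = 43.9 J/K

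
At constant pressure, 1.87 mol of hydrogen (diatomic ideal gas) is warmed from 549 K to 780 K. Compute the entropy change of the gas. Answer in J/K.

ΔS = 19.1 J/K

At constant pressure, ΔS = nC_p ln(T₂/T₁) with C_p = 7R/2 = 29.1 J mol⁻¹ K⁻¹.
ΔS = 1.87 × 29.1 × ln(780/549) = 19.1 J/K.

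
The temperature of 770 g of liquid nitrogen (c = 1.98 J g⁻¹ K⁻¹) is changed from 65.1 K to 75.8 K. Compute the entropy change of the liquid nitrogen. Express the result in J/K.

ΔS = ∫dQ_rev/T = m c ln(T₂/T₁) = 770 × 1.98 × ln(75.8/65.1) = 232 J/K.

ΔS = 232 J/K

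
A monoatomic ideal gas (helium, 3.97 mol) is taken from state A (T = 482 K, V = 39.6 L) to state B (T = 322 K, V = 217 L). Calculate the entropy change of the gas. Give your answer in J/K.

Entropy is a state function: ΔS = nC_V ln(T₂/T₁) + nR ln(V₂/V₁), with C_V = 3R/2 = 12.47 J mol⁻¹ K⁻¹ for a monoatomic ideal gas.
ΔS = 3.97 × [12.47 × ln(322/482) + 8.314 × ln(217/39.6)] = 36.2 J/K.

ΔS = 36.2 J/K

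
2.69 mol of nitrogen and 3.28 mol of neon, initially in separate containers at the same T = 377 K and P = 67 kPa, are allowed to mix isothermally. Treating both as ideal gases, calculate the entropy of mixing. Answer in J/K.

Mole fractions: x_A = 2.69/5.97 = 0.451, x_B = 0.549.
ΔS_mix = −R(n_A ln x_A + n_B ln x_B) = −8.314 × (2.69 ln 0.451 + 3.28 ln 0.549) = 34.2 J/K.

ΔS_mix = 34.2 J/K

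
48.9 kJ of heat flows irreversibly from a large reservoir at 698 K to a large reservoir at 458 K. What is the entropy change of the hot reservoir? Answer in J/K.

The hot reservoir loses heat Q, so ΔS_hot = −Q/T_H = −48900/698 = -70.1 J/K.

ΔS_hot = -70.1 J/K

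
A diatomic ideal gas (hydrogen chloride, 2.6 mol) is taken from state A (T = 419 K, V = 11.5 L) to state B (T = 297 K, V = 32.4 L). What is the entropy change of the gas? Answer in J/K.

ΔS = 3.79 J/K

Entropy is a state function: ΔS = nC_V ln(T₂/T₁) + nR ln(V₂/V₁), with C_V = 5R/2 = 20.79 J mol⁻¹ K⁻¹ for a diatomic ideal gas.
ΔS = 2.6 × [20.79 × ln(297/419) + 8.314 × ln(32.4/11.5)] = 3.79 J/K.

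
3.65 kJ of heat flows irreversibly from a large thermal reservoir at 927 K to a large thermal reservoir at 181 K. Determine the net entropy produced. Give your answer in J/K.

ΔS_hot = −Q/T_H = −3650/927 = -3.937 J/K and ΔS_cold = +Q/T_C = 3650/181 = 20.17 J/K.
ΔS_total = -3.937 + 20.17 = 16.2 J/K, positive as the second law requires.

ΔS_total = 16.2 J/K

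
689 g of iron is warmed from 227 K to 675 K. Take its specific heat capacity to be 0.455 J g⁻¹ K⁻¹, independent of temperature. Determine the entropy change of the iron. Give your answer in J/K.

ΔS = ∫dQ_rev/T = m c ln(T₂/T₁) = 689 × 0.455 × ln(675/227) = 342 J/K.

ΔS = 342 J/K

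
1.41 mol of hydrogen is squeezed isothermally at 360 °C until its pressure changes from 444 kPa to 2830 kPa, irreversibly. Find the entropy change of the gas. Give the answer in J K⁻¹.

Entropy is a state function, so ΔS_gas depends only on the end states.
For an isothermal ideal gas ΔS_gas = nR ln(P₁/P₂) = 1.41 × 8.314 × ln(444/2830) = -21.7 J/K.

ΔS_gas = -21.7 J/K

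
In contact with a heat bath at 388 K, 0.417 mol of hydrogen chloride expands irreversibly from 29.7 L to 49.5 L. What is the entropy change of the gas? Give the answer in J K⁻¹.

Entropy is a state function, so ΔS_gas depends only on the end states.
For an isothermal ideal gas ΔS_gas = nR ln(V₂/V₁) = 0.417 × 8.314 × ln(49.5/29.7) = 1.77 J/K.

ΔS_gas = 1.77 J/K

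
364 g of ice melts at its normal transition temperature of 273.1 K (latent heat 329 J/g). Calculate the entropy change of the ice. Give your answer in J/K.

ΔS = 439 J/K

Heat absorbed by the substance: Q = mL = 364 × 329 = 119756 J.
At constant T, ΔS = Q_rev/T = 119756 / 273.1 = 439 J/K.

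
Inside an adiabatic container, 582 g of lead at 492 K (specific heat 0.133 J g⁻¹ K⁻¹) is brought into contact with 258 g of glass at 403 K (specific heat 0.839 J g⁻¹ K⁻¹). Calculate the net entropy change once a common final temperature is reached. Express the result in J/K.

Energy balance: T_f = (m₁c₁T₁ + m₂c₂T₂)/(m₁c₁ + m₂c₂) = 426.44 K.
ΔS₁ = m₁c₁ ln(T_f/T₁) = 77.406 × ln(426.44/492) = -11.07 J/K.
ΔS₂ = m₂c₂ ln(T_f/T₂) = 216.462 × ln(426.44/403) = 12.24 J/K.
ΔS_total = -11.07 + 12.24 = 1.17 J/K.

ΔS_total = 1.17 J/K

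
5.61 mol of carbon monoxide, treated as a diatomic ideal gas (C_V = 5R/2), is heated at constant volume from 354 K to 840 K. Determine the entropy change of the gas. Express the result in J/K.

ΔS = 101 J/K

At constant volume, ΔS = nC_V ln(T₂/T₁) with C_V = 5R/2 = 20.79 J mol⁻¹ K⁻¹.
ΔS = 5.61 × 20.79 × ln(840/354) = 101 J/K.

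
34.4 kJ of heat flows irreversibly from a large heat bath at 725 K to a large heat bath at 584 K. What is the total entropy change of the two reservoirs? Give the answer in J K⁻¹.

ΔS_total = 11.5 J/K

ΔS_hot = −Q/T_H = −34400/725 = -47.448 J/K and ΔS_cold = +Q/T_C = 34400/584 = 58.904 J/K.
ΔS_total = -47.448 + 58.904 = 11.5 J/K, positive as the second law requires.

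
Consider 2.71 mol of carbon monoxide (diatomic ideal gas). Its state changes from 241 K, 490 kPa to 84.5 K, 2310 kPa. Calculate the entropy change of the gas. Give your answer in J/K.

ΔS = nC_p ln(T₂/T₁) − nR ln(P₂/P₁), with C_p = 7R/2 = 29.1 J mol⁻¹ K⁻¹ for a diatomic ideal gas.
ΔS = 2.71 × [29.1 × ln(84.5/241) − 8.314 × ln(2310/490)] = -118 J/K.

ΔS = -118 J/K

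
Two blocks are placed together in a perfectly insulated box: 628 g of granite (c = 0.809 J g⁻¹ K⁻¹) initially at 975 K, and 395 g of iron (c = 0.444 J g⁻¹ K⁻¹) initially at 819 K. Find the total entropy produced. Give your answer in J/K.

ΔS_total = 1.92 J/K

Energy balance: T_f = (m₁c₁T₁ + m₂c₂T₂)/(m₁c₁ + m₂c₂) = 934.97 K.
ΔS₁ = m₁c₁ ln(T_f/T₁) = 508.052 × ln(934.97/975) = -21.3003 J/K.
ΔS₂ = m₂c₂ ln(T_f/T₂) = 175.38 × ln(934.97/819) = 23.2252 J/K.
ΔS_total = -21.3003 + 23.2252 = 1.92 J/K.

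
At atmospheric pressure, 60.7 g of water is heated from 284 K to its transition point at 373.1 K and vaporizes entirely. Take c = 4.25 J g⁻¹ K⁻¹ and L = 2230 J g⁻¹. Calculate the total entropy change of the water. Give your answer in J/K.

Warming step: ΔS₁ = m c ln(T_tr/T_i) = 60.7 × 4.25 × ln(373.1/284) = 70.39 J/K.
Phase change: ΔS₂ = +mL/T_tr = 60.7 × 2230 / 373.1 = 362.8 J/K.
ΔS_total = (70.39) + (362.8) = 433 J/K.

ΔS = 433 J/K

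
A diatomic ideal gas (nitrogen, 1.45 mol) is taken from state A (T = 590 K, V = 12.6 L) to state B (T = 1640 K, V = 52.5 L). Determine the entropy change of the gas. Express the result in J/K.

ΔS = 48 J/K

Entropy is a state function: ΔS = nC_V ln(T₂/T₁) + nR ln(V₂/V₁), with C_V = 5R/2 = 20.79 J mol⁻¹ K⁻¹ for a diatomic ideal gas.
ΔS = 1.45 × [20.79 × ln(1640/590) + 8.314 × ln(52.5/12.6)] = 48 J/K.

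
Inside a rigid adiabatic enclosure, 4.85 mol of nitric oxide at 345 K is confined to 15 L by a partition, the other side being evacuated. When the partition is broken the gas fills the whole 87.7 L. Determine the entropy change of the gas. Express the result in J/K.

No heat is exchanged and no work is done, so the ideal-gas temperature stays constant.
Entropy is a state function; using a reversible isothermal path, ΔS_gas = nR ln(V₂/V₁) = 4.85 × 8.314 × ln(87.7/15) = 71.2 J/K.

ΔS_gas = 71.2 J/K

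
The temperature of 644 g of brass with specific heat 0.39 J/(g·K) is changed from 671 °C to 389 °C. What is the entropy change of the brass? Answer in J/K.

In kelvin: T₁ = 944.15 K, T₂ = 662.15 K. ΔS = ∫dQ_rev/T = m c ln(T₂/T₁) = 644 × 0.39 × ln(662.15/944.15) = -89.1 J/K.

ΔS = -89.1 J/K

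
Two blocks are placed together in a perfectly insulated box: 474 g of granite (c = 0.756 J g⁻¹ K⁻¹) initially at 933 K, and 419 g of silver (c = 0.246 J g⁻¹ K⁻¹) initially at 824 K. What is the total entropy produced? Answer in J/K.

ΔS_total = 0.604 J/K

Energy balance: T_f = (m₁c₁T₁ + m₂c₂T₂)/(m₁c₁ + m₂c₂) = 908.65 K.
ΔS₁ = m₁c₁ ln(T_f/T₁) = 358.344 × ln(908.65/933) = -9.476 J/K.
ΔS₂ = m₂c₂ ln(T_f/T₂) = 103.074 × ln(908.65/824) = 10.08 J/K.
ΔS_total = -9.476 + 10.08 = 0.604 J/K.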